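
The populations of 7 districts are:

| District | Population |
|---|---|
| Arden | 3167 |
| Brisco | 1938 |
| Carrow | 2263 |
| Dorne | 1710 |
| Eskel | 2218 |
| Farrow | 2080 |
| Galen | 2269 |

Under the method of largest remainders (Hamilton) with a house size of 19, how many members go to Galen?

3

Total 15645; standard divisor 15645/19 ≈ 823.421.
Standard quotas: Arden 3.846, Brisco 2.354, Carrow 2.748, Dorne 2.077, Eskel 2.694, Farrow 2.526, Galen 2.756.
Lower quotas: Arden 3, Brisco 2, Carrow 2, Dorne 2, Eskel 2, Farrow 2, Galen 2 (sum 15, leaving 4 seats).
Remainders in descending order: Arden 0.846, Galen 0.756, Carrow 0.748, Eskel 0.694, Farrow 0.526, Brisco 0.354, Dorne 0.077.
The surplus seats go to Arden, Galen, Carrow, Eskel.
Galen receives 3.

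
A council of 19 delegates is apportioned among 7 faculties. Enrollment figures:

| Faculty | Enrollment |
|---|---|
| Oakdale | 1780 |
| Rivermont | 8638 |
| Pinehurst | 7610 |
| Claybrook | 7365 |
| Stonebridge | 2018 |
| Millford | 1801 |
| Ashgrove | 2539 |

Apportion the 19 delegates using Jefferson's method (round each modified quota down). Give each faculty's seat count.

Oakdale: 1, Rivermont: 5, Pinehurst: 5, Claybrook: 5, Stonebridge: 1, Millford: 1, Ashgrove: 1

Standard divisor 31751/19 ≈ 1671.105; standard quotas: Oakdale 1.065, Rivermont 5.169, Pinehurst 4.554, Claybrook 4.407, Stonebridge 1.208, Millford 1.078, Ashgrove 1.519.
Rounding down gives 1, 5, 4, 4, 1, 1, 1 = 17 seats, so the divisor must be adjusted.
With modified divisor 1460: modified quotas Oakdale 1.219, Rivermont 5.916, Pinehurst 5.212, Claybrook 5.045, Stonebridge 1.382, Millford 1.234, Ashgrove 1.739.
Rounding down: Oakdale 1, Rivermont 5, Pinehurst 5, Claybrook 5, Stonebridge 1, Millford 1, Ashgrove 1 (total 19).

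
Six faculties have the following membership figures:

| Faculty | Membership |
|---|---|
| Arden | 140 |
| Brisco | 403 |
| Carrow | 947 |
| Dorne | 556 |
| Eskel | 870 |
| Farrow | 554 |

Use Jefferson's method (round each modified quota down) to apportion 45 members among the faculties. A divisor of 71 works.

With modified divisor 71: modified quotas Arden 1.972, Brisco 5.676, Carrow 13.338, Dorne 7.831, Eskel 12.254, Farrow 7.803.
Rounding down: Arden 1, Brisco 5, Carrow 13, Dorne 7, Eskel 12, Farrow 7 (total 45).

Arden=1, Brisco=5, Carrow=13, Dorne=7, Eskel=12, Farrow=7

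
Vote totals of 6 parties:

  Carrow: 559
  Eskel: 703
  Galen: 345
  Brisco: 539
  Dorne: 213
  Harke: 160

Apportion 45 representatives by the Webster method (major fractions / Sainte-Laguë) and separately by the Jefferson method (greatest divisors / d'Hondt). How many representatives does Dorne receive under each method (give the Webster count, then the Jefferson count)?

4 and 3

Webster: Carrow 10, Eskel 12, Galen 6, Brisco 10, Dorne 4, Harke 3.
Jefferson: Carrow 10, Eskel 13, Galen 6, Brisco 10, Dorne 3, Harke 3.
Dorne gets 4 under Webster and 3 under Jefferson.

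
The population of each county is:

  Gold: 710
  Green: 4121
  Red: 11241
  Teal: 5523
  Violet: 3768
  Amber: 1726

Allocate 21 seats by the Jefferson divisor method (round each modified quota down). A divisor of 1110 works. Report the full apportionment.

Gold=0, Green=3, Red=10, Teal=4, Violet=3, Amber=1

With modified divisor 1110: modified quotas Gold 0.640, Green 3.713, Red 10.127, Teal 4.976, Violet 3.395, Amber 1.555.
Rounding down: Gold 0, Green 3, Red 10, Teal 4, Violet 3, Amber 1 (total 21).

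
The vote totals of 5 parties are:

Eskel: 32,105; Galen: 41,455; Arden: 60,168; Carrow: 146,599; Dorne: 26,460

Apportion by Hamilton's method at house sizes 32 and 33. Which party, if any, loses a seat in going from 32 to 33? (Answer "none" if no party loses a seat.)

Eskel

At 32 seats: Eskel 4, Galen 4, Arden 6, Carrow 15, Dorne 3.
At 33 seats: Eskel 3, Galen 4, Arden 7, Carrow 16, Dorne 3.
Eskel drops from 4 to 3.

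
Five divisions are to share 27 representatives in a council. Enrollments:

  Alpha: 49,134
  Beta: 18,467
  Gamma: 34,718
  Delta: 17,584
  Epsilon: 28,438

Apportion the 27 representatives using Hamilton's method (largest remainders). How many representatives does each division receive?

Alpha: 9, Beta: 4, Gamma: 6, Delta: 3, Epsilon: 5

Standard divisor: 148341 ÷ 27 ≈ 5494.111.
Standard quotas: Alpha 8.9430, Beta 3.3612, Gamma 6.3191, Delta 3.2005, Epsilon 5.1761.
Lower quotas: Alpha 8, Beta 3, Gamma 6, Delta 3, Epsilon 5 (sum 25, leaving 2 seats).
Remainders in descending order: Alpha 0.9430, Beta 0.3612, Gamma 0.3191, Delta 0.2005, Epsilon 0.1761.
Largest remainders: Alpha, Beta receive the extra seats.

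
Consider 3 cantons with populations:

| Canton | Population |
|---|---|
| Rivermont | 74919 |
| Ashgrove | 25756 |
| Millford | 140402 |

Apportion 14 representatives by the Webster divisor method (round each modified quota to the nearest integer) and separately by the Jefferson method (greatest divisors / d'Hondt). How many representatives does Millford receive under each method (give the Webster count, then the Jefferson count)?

Webster: Rivermont 4, Ashgrove 2, Millford 8.
Jefferson: Rivermont 4, Ashgrove 1, Millford 9.
Millford gets 8 under Webster and 9 under Jefferson.

8 and 9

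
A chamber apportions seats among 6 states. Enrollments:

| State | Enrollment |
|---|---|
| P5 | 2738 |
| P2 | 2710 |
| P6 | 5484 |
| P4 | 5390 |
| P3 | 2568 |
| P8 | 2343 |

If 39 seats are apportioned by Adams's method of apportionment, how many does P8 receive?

4

Standard divisor 21233/39 ≈ 544.436; standard quotas: P5 5.029, P2 4.978, P6 10.073, P4 9.900, P3 4.717, P8 4.304.
Rounding up gives 6, 5, 11, 10, 5, 5 = 42 seats, so the divisor must be adjusted.
With modified divisor 590: modified quotas P5 4.641, P2 4.593, P6 9.295, P4 9.136, P3 4.353, P8 3.971.
Rounding up: P5 5, P2 5, P6 10, P4 10, P3 5, P8 4 (total 39).
P8 receives 4.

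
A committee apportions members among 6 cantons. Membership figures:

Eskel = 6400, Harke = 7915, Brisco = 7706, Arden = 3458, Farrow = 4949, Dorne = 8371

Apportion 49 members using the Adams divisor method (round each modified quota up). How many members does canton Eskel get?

Standard divisor 38799/49 ≈ 791.816; standard quotas: Eskel 8.083, Harke 9.996, Brisco 9.732, Arden 4.367, Farrow 6.250, Dorne 10.572.
Rounding up gives 9, 10, 10, 5, 7, 11 = 52 seats, so the divisor must be adjusted.
With modified divisor 850: modified quotas Eskel 7.529, Harke 9.312, Brisco 9.066, Arden 4.068, Farrow 5.822, Dorne 9.848.
Rounding up: Eskel 8, Harke 10, Brisco 10, Arden 5, Farrow 6, Dorne 10 (total 49).
Eskel receives 8.

8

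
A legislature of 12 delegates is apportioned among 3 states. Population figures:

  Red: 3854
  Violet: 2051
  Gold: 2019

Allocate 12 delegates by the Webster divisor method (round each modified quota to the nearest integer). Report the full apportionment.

Red 6; Violet 3; Gold 3

Standard divisor 7924/12 ≈ 660.333; standard quotas: Red 5.836, Violet 3.106, Gold 3.058.
Rounding to the nearest integer gives Red 6, Violet 3, Gold 3 — total 12, matching the house size, so no adjustment is needed.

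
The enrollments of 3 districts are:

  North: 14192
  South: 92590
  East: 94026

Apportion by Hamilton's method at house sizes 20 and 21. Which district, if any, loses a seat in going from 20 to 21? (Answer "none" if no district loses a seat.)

At 20 seats: North 2, South 9, East 9.
At 21 seats: North 1, South 10, East 10.
North drops from 2 to 1.

North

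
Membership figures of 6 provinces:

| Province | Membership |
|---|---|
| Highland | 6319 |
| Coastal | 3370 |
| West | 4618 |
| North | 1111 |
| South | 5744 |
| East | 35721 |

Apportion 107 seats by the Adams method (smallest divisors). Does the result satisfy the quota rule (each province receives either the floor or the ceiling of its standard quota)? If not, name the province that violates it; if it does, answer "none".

Standard quotas: Highland 11.886, Coastal 6.339, West 8.687, North 2.090, South 10.805, East 67.193.
Adams allocation: Highland 12, Coastal 7, West 9, North 3, South 11, East 65.
East has quota 67.193 (lower 67, upper 68) but receives 65 — outside the quota interval.

East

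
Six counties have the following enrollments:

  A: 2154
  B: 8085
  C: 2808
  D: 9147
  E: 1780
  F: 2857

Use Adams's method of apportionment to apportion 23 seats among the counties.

A 2; B 6; C 3; D 7; E 2; F 3

Standard divisor 26831/23 ≈ 1166.565; standard quotas: A 1.846, B 6.931, C 2.407, D 7.841, E 1.526, F 2.449.
Rounding up gives 2, 7, 3, 8, 2, 3 = 25 seats, so the divisor must be adjusted.
With modified divisor 1380: modified quotas A 1.561, B 5.859, C 2.035, D 6.628, E 1.290, F 2.070.
Rounding up: A 2, B 6, C 3, D 7, E 2, F 3 (total 23).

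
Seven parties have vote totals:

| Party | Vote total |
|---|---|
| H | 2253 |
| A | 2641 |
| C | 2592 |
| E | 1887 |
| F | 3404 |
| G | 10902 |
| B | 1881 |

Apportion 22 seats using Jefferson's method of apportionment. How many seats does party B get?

Standard divisor 25560/22 ≈ 1161.818; standard quotas: H 1.939, A 2.273, C 2.231, E 1.624, F 2.930, G 9.384, B 1.619.
Rounding down gives 1, 2, 2, 1, 2, 9, 1 = 18 seats, so the divisor must be adjusted.
With modified divisor 970: modified quotas H 2.323, A 2.723, C 2.672, E 1.945, F 3.509, G 11.239, B 1.939.
Rounding down: H 2, A 2, C 2, E 1, F 3, G 11, B 1 (total 22).
B receives 1.

1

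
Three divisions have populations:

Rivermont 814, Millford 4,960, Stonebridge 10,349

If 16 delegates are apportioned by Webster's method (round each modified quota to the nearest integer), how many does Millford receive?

Standard divisor 16123/16 ≈ 1007.688; standard quotas: Rivermont 0.808, Millford 4.922, Stonebridge 10.270.
Rounding to the nearest integer gives Rivermont 1, Millford 5, Stonebridge 10 — total 16, matching the house size, so no adjustment is needed.
Millford receives 5.

5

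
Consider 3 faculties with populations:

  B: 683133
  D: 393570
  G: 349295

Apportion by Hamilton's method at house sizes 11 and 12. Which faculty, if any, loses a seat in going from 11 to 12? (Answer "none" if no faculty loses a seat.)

none

At 11 seats: B 5, D 3, G 3.
At 12 seats: B 6, D 3, G 3.
No faculty's allocation decreased.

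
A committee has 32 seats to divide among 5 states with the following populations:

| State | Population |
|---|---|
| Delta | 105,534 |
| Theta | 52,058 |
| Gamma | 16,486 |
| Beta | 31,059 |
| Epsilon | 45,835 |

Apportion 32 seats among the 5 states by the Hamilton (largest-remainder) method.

Delta 13, Theta 7, Gamma 2, Beta 4, Epsilon 6

Standard divisor: 250972 ÷ 32 ≈ 7842.875.
Standard quotas: Delta 13.4560, Theta 6.6376, Gamma 2.1020, Beta 3.9602, Epsilon 5.8442.
Lower quotas: Delta 13, Theta 6, Gamma 2, Beta 3, Epsilon 5 (sum 29, leaving 3 seats).
Remainders in descending order: Beta 0.9602, Epsilon 0.8442, Theta 0.6376, Delta 0.4560, Gamma 0.1020.
Largest remainders: Beta, Epsilon, Theta receive the extra seats.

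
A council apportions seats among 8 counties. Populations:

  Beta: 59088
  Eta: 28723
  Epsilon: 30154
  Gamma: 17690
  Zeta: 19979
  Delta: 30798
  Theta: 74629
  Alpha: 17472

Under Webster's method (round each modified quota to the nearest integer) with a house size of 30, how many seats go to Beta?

7

Standard divisor 278533/30 ≈ 9284.433; standard quotas: Beta 6.364, Eta 3.094, Epsilon 3.248, Gamma 1.905, Zeta 2.152, Delta 3.317, Theta 8.038, Alpha 1.882.
Rounding to the nearest integer gives 6, 3, 3, 2, 2, 3, 8, 2 = 29 seats, so the divisor must be adjusted.
With modified divisor 8900: modified quotas Beta 6.639, Eta 3.227, Epsilon 3.388, Gamma 1.988, Zeta 2.245, Delta 3.460, Theta 8.385, Alpha 1.963.
Rounding to the nearest integer: Beta 7, Eta 3, Epsilon 3, Gamma 2, Zeta 2, Delta 3, Theta 8, Alpha 2 (total 30).
Beta receives 7.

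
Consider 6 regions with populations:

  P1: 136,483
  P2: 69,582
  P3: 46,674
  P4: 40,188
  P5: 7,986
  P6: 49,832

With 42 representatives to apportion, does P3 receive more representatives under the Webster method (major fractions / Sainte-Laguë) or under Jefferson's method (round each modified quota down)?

Webster: P1 16, P2 8, P3 6, P4 5, P5 1, P6 6.
Jefferson: P1 17, P2 8, P3 5, P4 5, P5 1, P6 6.
P3 gets 6 under Webster and 5 under Jefferson.

Webster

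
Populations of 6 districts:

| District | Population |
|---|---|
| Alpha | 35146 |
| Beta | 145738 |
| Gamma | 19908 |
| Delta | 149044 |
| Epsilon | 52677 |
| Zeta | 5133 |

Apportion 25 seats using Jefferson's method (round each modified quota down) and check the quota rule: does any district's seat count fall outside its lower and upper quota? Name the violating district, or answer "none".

Standard quotas: Alpha 2.155, Beta 8.938, Gamma 1.221, Delta 9.141, Epsilon 3.231, Zeta 0.315.
Jefferson allocation: Alpha 2, Beta 9, Gamma 1, Delta 10, Epsilon 3, Zeta 0.
Every allocation lies between the lower and upper quota.

none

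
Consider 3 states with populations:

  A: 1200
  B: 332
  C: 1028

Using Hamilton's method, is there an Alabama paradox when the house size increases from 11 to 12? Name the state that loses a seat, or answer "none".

B

At 11 seats: A 5, B 2, C 4.
At 12 seats: A 6, B 1, C 5.
B drops from 2 to 1.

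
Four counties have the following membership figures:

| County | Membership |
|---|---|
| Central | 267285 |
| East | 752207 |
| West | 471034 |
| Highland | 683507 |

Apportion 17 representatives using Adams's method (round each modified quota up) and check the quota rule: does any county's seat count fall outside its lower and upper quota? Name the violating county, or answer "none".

Standard quotas: Central 2.090, East 5.882, West 3.683, Highland 5.345.
Adams allocation: Central 2, East 6, West 4, Highland 5.
Every allocation lies between the lower and upper quota.

none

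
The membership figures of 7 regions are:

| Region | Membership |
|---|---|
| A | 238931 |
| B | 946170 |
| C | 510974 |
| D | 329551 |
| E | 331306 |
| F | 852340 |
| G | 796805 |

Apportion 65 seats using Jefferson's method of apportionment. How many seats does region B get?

Standard divisor 4006077/65 ≈ 61631.954; standard quotas: A 3.877, B 15.352, C 8.291, D 5.347, E 5.376, F 13.830, G 12.928.
Rounding down gives 3, 15, 8, 5, 5, 13, 12 = 61 seats, so the divisor must be adjusted.
With modified divisor 58000: modified quotas A 4.120, B 16.313, C 8.810, D 5.682, E 5.712, F 14.696, G 13.738.
Rounding down: A 4, B 16, C 8, D 5, E 5, F 14, G 13 (total 65).
B receives 16.

16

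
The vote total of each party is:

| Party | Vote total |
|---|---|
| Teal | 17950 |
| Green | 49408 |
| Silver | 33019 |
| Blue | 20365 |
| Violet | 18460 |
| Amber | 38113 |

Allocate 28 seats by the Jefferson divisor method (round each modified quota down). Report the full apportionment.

Standard divisor 177315/28 ≈ 6332.679; standard quotas: Teal 2.835, Green 7.802, Silver 5.214, Blue 3.216, Violet 2.915, Amber 6.018.
Rounding down gives 2, 7, 5, 3, 2, 6 = 25 seats, so the divisor must be adjusted.
With modified divisor 5700: modified quotas Teal 3.149, Green 8.668, Silver 5.793, Blue 3.573, Violet 3.239, Amber 6.686.
Rounding down: Teal 3, Green 8, Silver 5, Blue 3, Violet 3, Amber 6 (total 28).

Teal 3, Green 8, Silver 5, Blue 3, Violet 3, Amber 6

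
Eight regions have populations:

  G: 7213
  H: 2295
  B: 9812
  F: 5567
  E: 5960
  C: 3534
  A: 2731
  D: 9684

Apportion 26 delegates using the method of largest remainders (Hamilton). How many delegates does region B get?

6

Total 46796; standard divisor 46796/26 ≈ 1799.846.
Standard quotas: G 4.0076, H 1.2751, B 5.4516, F 3.0930, E 3.3114, C 1.9635, A 1.5174, D 5.3805.
Lower quotas: G 4, H 1, B 5, F 3, E 3, C 1, A 1, D 5 (sum 23, leaving 3 seats).
Remainders in descending order: C 0.9635, A 0.5174, B 0.4516, D 0.3805, E 0.3114, H 0.2751, F 0.0930, G 0.0076.
Largest remainders: C, A, B receive the extra seats.
B receives 6.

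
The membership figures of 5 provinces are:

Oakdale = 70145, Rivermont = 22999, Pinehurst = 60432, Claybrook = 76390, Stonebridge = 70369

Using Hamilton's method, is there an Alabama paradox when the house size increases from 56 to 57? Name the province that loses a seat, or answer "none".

Rivermont

At 56 seats: Oakdale 13, Rivermont 5, Pinehurst 11, Claybrook 14, Stonebridge 13.
At 57 seats: Oakdale 13, Rivermont 4, Pinehurst 12, Claybrook 15, Stonebridge 13.
Rivermont drops from 5 to 4.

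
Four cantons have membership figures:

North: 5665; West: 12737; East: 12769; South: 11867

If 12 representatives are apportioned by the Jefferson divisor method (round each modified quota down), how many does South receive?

Standard divisor 43038/12 ≈ 3586.5; standard quotas: North 1.580, West 3.551, East 3.560, South 3.309.
Rounding down gives 1, 3, 3, 3 = 10 seats, so the divisor must be adjusted.
With modified divisor 3100: modified quotas North 1.827, West 4.109, East 4.119, South 3.828.
Rounding down: North 1, West 4, East 4, South 3 (total 12).
South receives 3.

3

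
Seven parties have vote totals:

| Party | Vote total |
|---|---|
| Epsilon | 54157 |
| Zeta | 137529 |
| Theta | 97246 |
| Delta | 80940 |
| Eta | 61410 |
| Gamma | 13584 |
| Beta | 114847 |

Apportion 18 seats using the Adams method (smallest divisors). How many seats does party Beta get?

Standard divisor 559713/18 ≈ 31095.167; standard quotas: Epsilon 1.742, Zeta 4.423, Theta 3.127, Delta 2.603, Eta 1.975, Gamma 0.437, Beta 3.693.
Rounding up gives 2, 5, 4, 3, 2, 1, 4 = 21 seats, so the divisor must be adjusted.
With modified divisor 39400: modified quotas Epsilon 1.375, Zeta 3.491, Theta 2.468, Delta 2.054, Eta 1.559, Gamma 0.345, Beta 2.915.
Rounding up: Epsilon 2, Zeta 4, Theta 3, Delta 3, Eta 2, Gamma 1, Beta 3 (total 18).
Beta receives 3.

3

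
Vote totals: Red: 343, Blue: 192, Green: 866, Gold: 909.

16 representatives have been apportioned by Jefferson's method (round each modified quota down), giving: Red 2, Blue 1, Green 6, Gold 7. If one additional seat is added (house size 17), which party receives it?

Priority for the next seat is population ÷ (current seats + 1).
Priorities: Red 114.333, Blue 96.000, Green 123.714, Gold 113.625.
Highest priority: Green.

Green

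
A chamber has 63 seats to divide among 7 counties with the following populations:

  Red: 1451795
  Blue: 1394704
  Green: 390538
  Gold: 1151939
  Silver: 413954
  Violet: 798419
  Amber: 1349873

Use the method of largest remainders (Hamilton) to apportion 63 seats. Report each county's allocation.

Standard divisor: 6951222 ÷ 63 ≈ 110336.857.
Standard quotas: Red 13.1578, Blue 12.6404, Green 3.5395, Gold 10.4402, Silver 3.7517, Violet 7.2362, Amber 12.2341.
Lower quotas: Red 13, Blue 12, Green 3, Gold 10, Silver 3, Violet 7, Amber 12 (sum 60, leaving 3 seats).
Remainders in descending order: Silver 0.7517, Blue 0.6404, Green 0.5395, Gold 0.4402, Violet 0.2362, Amber 0.2341, Red 0.1578.
Largest remainders: Silver, Blue, Green receive the extra seats.

Red 13; Blue 13; Green 4; Gold 10; Silver 4; Violet 7; Amber 12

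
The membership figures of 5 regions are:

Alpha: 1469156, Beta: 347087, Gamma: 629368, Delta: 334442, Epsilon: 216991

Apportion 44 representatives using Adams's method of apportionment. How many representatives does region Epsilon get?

4

Standard divisor 2997044/44 ≈ 68114.636; standard quotas: Alpha 21.569, Beta 5.096, Gamma 9.240, Delta 4.910, Epsilon 3.186.
Rounding up gives 22, 6, 10, 5, 4 = 47 seats, so the divisor must be adjusted.
With modified divisor 71100: modified quotas Alpha 20.663, Beta 4.882, Gamma 8.852, Delta 4.704, Epsilon 3.052.
Rounding up: Alpha 21, Beta 5, Gamma 9, Delta 5, Epsilon 4 (total 44).
Epsilon receives 4.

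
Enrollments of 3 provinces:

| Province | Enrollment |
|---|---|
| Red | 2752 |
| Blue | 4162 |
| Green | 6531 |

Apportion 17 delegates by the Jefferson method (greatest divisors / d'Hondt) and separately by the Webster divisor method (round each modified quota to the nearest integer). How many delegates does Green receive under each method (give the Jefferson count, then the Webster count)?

9 and 8

Jefferson: Red 3, Blue 5, Green 9.
Webster: Red 4, Blue 5, Green 8.
Green gets 9 under Jefferson and 8 under Webster.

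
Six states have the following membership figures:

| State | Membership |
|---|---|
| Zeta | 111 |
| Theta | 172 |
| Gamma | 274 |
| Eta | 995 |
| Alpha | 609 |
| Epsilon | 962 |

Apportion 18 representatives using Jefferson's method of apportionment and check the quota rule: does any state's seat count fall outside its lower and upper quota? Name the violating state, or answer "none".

Standard quotas: Zeta 0.640, Theta 0.991, Gamma 1.579, Eta 5.735, Alpha 3.510, Epsilon 5.545.
Jefferson allocation: Zeta 0, Theta 1, Gamma 1, Eta 6, Alpha 4, Epsilon 6.
Every allocation lies between the lower and upper quota.

none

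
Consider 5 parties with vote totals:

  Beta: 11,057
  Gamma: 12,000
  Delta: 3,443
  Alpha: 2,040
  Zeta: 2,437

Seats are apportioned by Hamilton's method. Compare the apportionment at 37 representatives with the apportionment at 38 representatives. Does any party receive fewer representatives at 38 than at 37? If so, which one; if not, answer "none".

Alpha

At 37 seats: Beta 13, Gamma 14, Delta 4, Alpha 3, Zeta 3.
At 38 seats: Beta 14, Gamma 15, Delta 4, Alpha 2, Zeta 3.
Alpha drops from 3 to 2.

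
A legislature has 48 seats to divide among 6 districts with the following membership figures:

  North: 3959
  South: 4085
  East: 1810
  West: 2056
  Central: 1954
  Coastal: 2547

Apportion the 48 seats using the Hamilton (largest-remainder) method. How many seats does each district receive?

Total 16411; standard divisor 16411/48 ≈ 341.896.
Standard quotas: North 11.580, South 11.948, East 5.294, West 6.014, Central 5.715, Coastal 7.450.
Lower quotas: North 11, South 11, East 5, West 6, Central 5, Coastal 7 (sum 45, leaving 3 seats).
Remainders in descending order: South 0.948, Central 0.715, North 0.580, Coastal 0.450, East 0.294, West 0.014.
The surplus seats go to South, Central, North.

North=12, South=12, East=5, West=6, Central=6, Coastal=7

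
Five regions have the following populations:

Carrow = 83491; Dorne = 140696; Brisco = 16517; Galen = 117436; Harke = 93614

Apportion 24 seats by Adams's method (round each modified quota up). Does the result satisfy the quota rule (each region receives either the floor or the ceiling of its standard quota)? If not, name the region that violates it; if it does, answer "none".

Standard quotas: Carrow 4.436, Dorne 7.475, Brisco 0.877, Galen 6.239, Harke 4.973.
Adams allocation: Carrow 5, Dorne 7, Brisco 1, Galen 6, Harke 5.
Every allocation lies between the lower and upper quota.

none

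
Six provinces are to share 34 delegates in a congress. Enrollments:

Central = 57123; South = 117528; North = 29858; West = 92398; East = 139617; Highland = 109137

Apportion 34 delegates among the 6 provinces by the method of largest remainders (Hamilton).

Central=3, South=7, North=2, West=6, East=9, Highland=7

Standard divisor: 545661 ÷ 34 ≈ 16048.853.
Standard quotas: Central 3.5593, South 7.3231, North 1.8604, West 5.7573, East 8.6995, Highland 6.8003.
Lower quotas: Central 3, South 7, North 1, West 5, East 8, Highland 6 (sum 30, leaving 4 seats).
Remainders in descending order: North 0.8604, Highland 0.8003, West 0.7573, East 0.6995, Central 0.5593, South 0.3231.
Largest remainders: North, Highland, West, East receive the extra seats.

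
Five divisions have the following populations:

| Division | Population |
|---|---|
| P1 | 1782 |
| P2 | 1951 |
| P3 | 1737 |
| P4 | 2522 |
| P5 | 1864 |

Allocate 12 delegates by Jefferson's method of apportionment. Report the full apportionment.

P1 2, P2 3, P3 2, P4 3, P5 2

Standard divisor 9856/12 ≈ 821.333; standard quotas: P1 2.170, P2 2.375, P3 2.115, P4 3.071, P5 2.269.
Rounding down gives 2, 2, 2, 3, 2 = 11 seats, so the divisor must be adjusted.
With modified divisor 640: modified quotas P1 2.784, P2 3.048, P3 2.714, P4 3.941, P5 2.913.
Rounding down: P1 2, P2 3, P3 2, P4 3, P5 2 (total 12).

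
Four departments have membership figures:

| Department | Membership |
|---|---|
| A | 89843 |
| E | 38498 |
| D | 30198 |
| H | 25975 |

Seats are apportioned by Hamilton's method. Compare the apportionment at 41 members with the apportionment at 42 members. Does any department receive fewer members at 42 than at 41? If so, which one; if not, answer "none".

none

At 41 seats: A 20, E 8, D 7, H 6.
At 42 seats: A 20, E 9, D 7, H 6.
No department's allocation decreased.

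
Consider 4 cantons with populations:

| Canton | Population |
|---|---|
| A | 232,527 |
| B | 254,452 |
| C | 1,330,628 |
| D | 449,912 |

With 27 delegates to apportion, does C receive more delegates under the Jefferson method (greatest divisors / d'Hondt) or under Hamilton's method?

Jefferson

Jefferson: A 2, B 3, C 17, D 5.
Hamilton: A 3, B 3, C 16, D 5.
C gets 17 under Jefferson and 16 under Hamilton.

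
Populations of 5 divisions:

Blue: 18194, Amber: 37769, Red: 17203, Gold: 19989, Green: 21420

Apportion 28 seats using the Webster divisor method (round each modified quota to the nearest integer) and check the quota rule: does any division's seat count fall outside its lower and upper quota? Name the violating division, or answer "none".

Standard quotas: Blue 4.446, Amber 9.230, Red 4.204, Gold 4.885, Green 5.235.
Webster allocation: Blue 5, Amber 9, Red 4, Gold 5, Green 5.
Every allocation lies between the lower and upper quota.

none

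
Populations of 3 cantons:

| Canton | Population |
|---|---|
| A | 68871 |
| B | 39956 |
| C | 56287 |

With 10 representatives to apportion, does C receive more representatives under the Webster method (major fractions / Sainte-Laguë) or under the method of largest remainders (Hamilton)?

Webster

Webster: A 4, B 2, C 4.
Hamilton: A 4, B 3, C 3.
C gets 4 under Webster and 3 under Hamilton.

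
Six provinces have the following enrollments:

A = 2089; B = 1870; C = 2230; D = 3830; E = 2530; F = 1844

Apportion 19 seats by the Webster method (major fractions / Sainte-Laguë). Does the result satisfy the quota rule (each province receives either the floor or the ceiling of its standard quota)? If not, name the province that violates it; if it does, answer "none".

none

Standard quotas: A 2.758, B 2.469, C 2.944, D 5.056, E 3.340, F 2.434.
Webster allocation: A 3, B 3, C 3, D 5, E 3, F 2.
Every allocation lies between the lower and upper quota.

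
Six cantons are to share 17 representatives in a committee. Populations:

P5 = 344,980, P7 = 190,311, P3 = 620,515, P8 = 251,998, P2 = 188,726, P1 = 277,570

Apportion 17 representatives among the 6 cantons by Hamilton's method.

P5: 3; P7: 2; P3: 6; P8: 2; P2: 2; P1: 2

The standard divisor is 1874100/17 ≈ 110241.176.
Standard quotas: P5 3.1293, P7 1.7263, P3 5.6287, P8 2.2859, P2 1.7119, P1 2.5178.
Lower quotas: P5 3, P7 1, P3 5, P8 2, P2 1, P1 2 (sum 14, leaving 3 seats).
Remainders in descending order: P7 0.7263, P2 0.7119, P3 0.6287, P1 0.5178, P8 0.2859, P5 0.1293.
Largest remainders: P7, P2, P3 receive the extra seats.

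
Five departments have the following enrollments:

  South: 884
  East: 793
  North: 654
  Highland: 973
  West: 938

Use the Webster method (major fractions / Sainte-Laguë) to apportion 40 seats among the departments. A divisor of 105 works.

With modified divisor 105: modified quotas South 8.419, East 7.552, North 6.229, Highland 9.267, West 8.933.
Rounding to the nearest integer: South 8, East 8, North 6, Highland 9, West 9 (total 40).

South 8, East 8, North 6, Highland 9, West 9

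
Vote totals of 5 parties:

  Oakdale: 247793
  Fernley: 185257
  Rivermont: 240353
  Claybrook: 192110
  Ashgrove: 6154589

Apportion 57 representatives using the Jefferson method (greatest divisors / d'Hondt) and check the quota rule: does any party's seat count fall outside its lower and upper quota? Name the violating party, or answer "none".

Ashgrove

Standard quotas: Oakdale 2.012, Fernley 1.504, Rivermont 1.952, Claybrook 1.560, Ashgrove 49.972.
Jefferson allocation: Oakdale 2, Fernley 1, Rivermont 2, Claybrook 1, Ashgrove 51.
Ashgrove has quota 49.972 (lower 49, upper 50) but receives 51 — outside the quota interval.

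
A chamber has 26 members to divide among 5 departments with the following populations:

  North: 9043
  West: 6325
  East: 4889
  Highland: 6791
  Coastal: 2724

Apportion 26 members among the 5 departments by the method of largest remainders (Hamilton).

North 8, West 6, East 4, Highland 6, Coastal 2

The standard divisor is 29772/26 ≈ 1145.077.
Standard quotas: North 7.8973, West 5.5236, East 4.2696, Highland 5.9306, Coastal 2.3789.
Lower quotas: North 7, West 5, East 4, Highland 5, Coastal 2 (sum 23, leaving 3 seats).
Remainders in descending order: Highland 0.9306, North 0.8973, West 0.5236, Coastal 0.3789, East 0.2696.
Largest remainders: Highland, North, West receive the extra seats.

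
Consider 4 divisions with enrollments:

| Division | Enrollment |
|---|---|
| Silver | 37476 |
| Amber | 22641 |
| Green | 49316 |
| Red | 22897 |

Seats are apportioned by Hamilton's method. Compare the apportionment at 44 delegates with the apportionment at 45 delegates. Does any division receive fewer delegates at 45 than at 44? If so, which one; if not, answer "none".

Amber

At 44 seats: Silver 12, Amber 8, Green 16, Red 8.
At 45 seats: Silver 13, Amber 7, Green 17, Red 8.
Amber drops from 8 to 7.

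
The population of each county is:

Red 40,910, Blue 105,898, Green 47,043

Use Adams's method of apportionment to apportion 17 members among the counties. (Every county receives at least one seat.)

Standard divisor 193851/17 ≈ 11403; standard quotas: Red 3.588, Blue 9.287, Green 4.125.
Rounding up gives 4, 10, 5 = 19 seats, so the divisor must be adjusted.
With modified divisor 12500: modified quotas Red 3.273, Blue 8.472, Green 3.763.
Rounding up: Red 4, Blue 9, Green 4 (total 17).

Red: 4, Blue: 9, Green: 4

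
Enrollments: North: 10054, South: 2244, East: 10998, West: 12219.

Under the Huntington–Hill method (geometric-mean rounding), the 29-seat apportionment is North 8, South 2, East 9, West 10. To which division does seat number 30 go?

North

Priority for the next seat is population ÷ (√(s·(s+1))).
Priorities: North 1184.875, South 916.109, East 1159.291, West 1165.036.
Highest priority: North.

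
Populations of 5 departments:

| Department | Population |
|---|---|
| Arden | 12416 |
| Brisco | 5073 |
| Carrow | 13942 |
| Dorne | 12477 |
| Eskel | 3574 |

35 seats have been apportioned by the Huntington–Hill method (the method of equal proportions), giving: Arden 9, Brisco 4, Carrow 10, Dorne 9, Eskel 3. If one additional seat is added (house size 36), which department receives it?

Carrow

Priority for the next seat is population ÷ (√(s·(s+1))).
Priorities: Arden 1308.761, Brisco 1134.357, Carrow 1329.318, Dorne 1315.191, Eskel 1031.725.
Highest priority: Carrow.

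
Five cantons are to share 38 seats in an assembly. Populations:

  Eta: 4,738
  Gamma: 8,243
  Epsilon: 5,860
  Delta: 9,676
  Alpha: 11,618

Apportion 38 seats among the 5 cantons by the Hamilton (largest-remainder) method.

The standard divisor is 40135/38 ≈ 1056.184.
Standard quotas: Eta 4.4860, Gamma 7.8045, Epsilon 5.5483, Delta 9.1613, Alpha 11.0000.
Lower quotas: Eta 4, Gamma 7, Epsilon 5, Delta 9, Alpha 10 (sum 35, leaving 3 seats).
Remainders in descending order: Alpha 1.0000, Gamma 0.8045, Epsilon 0.5483, Eta 0.4860, Delta 0.1613.
Largest remainders: Alpha, Gamma, Epsilon receive the extra seats.

Eta: 4; Gamma: 8; Epsilon: 6; Delta: 9; Alpha: 11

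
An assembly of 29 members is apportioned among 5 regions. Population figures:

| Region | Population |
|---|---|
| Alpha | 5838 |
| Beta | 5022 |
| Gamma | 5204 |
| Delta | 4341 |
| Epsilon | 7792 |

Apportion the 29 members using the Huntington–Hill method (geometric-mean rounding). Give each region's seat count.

Alpha 6; Beta 5; Gamma 5; Delta 5; Epsilon 8

With divisor 960: modified quotas Alpha 6.081, Beta 5.231, Gamma 5.421, Delta 4.522, Epsilon 8.117.
Geometric-mean thresholds: Alpha √(6·7)=6.481, Beta √(5·6)=5.477, Gamma √(5·6)=5.477, Delta √(4·5)=4.472, Epsilon √(8·9)=8.485.
Each quota rounded against its threshold gives Alpha 6, Beta 5, Gamma 5, Delta 5, Epsilon 8 (total 29).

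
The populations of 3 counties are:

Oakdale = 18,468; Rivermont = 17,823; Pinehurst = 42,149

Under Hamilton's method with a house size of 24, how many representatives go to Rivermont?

Total 78440; standard divisor 78440/24 ≈ 3268.333.
Standard quotas: Oakdale 5.6506, Rivermont 5.4532, Pinehurst 12.8962.
Lower quotas: Oakdale 5, Rivermont 5, Pinehurst 12 (sum 22, leaving 2 seats).
Remainders in descending order: Pinehurst 0.8962, Oakdale 0.6506, Rivermont 0.4532.
The surplus seats go to Pinehurst, Oakdale.
Rivermont receives 5.

5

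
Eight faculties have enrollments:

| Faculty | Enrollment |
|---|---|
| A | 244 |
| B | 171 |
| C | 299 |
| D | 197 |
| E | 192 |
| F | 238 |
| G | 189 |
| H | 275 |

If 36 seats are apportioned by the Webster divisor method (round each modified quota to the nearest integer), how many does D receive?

Standard divisor 1805/36 ≈ 50.139; standard quotas: A 4.866, B 3.411, C 5.963, D 3.929, E 3.829, F 4.747, G 3.770, H 5.485.
Rounding to the nearest integer gives A 5, B 3, C 6, D 4, E 4, F 5, G 4, H 5 — total 36, matching the house size, so no adjustment is needed.
D receives 4.

4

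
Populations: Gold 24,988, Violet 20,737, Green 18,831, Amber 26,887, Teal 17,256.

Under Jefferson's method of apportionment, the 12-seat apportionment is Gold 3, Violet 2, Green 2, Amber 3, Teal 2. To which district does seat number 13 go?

Priority for the next seat is population ÷ (current seats + 1).
Priorities: Gold 6247.000, Violet 6912.333, Green 6277.000, Amber 6721.750, Teal 5752.000.
Highest priority: Violet.

Violet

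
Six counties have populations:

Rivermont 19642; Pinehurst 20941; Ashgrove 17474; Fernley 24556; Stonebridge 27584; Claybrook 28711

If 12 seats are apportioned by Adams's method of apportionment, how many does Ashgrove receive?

2

Standard divisor 138908/12 ≈ 11575.667; standard quotas: Rivermont 1.697, Pinehurst 1.809, Ashgrove 1.510, Fernley 2.121, Stonebridge 2.383, Claybrook 2.480.
Rounding up gives 2, 2, 2, 3, 3, 3 = 15 seats, so the divisor must be adjusted.
With modified divisor 15900: modified quotas Rivermont 1.235, Pinehurst 1.317, Ashgrove 1.099, Fernley 1.544, Stonebridge 1.735, Claybrook 1.806.
Rounding up: Rivermont 2, Pinehurst 2, Ashgrove 2, Fernley 2, Stonebridge 2, Claybrook 2 (total 12).
Ashgrove receives 2.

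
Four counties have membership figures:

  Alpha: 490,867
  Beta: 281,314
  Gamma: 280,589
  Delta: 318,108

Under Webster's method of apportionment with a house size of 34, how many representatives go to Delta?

Standard divisor 1370878/34 ≈ 40319.941; standard quotas: Alpha 12.174, Beta 6.977, Gamma 6.959, Delta 7.890.
Rounding to the nearest integer gives Alpha 12, Beta 7, Gamma 7, Delta 8 — total 34, matching the house size, so no adjustment is needed.
Delta receives 8.

8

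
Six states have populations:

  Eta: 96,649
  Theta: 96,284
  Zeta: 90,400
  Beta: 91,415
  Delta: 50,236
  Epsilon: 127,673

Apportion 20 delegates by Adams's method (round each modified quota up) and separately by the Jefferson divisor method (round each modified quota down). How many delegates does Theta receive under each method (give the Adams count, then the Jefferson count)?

Adams: Eta 4, Theta 4, Zeta 3, Beta 3, Delta 2, Epsilon 4.
Jefferson: Eta 4, Theta 3, Zeta 3, Beta 3, Delta 2, Epsilon 5.
Theta gets 4 under Adams and 3 under Jefferson.

4 and 3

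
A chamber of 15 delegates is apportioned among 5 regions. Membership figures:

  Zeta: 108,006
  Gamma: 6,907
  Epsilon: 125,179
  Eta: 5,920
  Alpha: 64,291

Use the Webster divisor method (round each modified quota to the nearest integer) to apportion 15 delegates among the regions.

Zeta: 6; Gamma: 0; Epsilon: 6; Eta: 0; Alpha: 3

Standard divisor 310303/15 ≈ 20686.867; standard quotas: Zeta 5.221, Gamma 0.334, Epsilon 6.051, Eta 0.286, Alpha 3.108.
Rounding to the nearest integer gives 5, 0, 6, 0, 3 = 14 seats, so the divisor must be adjusted.
With modified divisor 19400: modified quotas Zeta 5.567, Gamma 0.356, Epsilon 6.453, Eta 0.305, Alpha 3.314.
Rounding to the nearest integer: Zeta 6, Gamma 0, Epsilon 6, Eta 0, Alpha 3 (total 15).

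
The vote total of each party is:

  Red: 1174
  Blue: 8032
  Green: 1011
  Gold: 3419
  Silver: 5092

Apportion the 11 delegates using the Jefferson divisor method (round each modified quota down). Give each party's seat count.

Red: 0, Blue: 6, Green: 0, Gold: 2, Silver: 3

Standard divisor 18728/11 ≈ 1702.545; standard quotas: Red 0.690, Blue 4.718, Green 0.594, Gold 2.008, Silver 2.991.
Rounding down gives 0, 4, 0, 2, 2 = 8 seats, so the divisor must be adjusted.
With modified divisor 1300: modified quotas Red 0.903, Blue 6.178, Green 0.778, Gold 2.630, Silver 3.917.
Rounding down: Red 0, Blue 6, Green 0, Gold 2, Silver 3 (total 11).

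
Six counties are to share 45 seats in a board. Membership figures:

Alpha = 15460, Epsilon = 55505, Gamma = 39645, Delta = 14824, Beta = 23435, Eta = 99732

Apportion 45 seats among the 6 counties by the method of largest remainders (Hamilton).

The standard divisor is 248601/45 ≈ 5524.467.
Standard quotas: Alpha 2.7985, Epsilon 10.0471, Gamma 7.1763, Delta 2.6833, Beta 4.2420, Eta 18.0528.
Lower quotas: Alpha 2, Epsilon 10, Gamma 7, Delta 2, Beta 4, Eta 18 (sum 43, leaving 2 seats).
Remainders in descending order: Alpha 0.7985, Delta 0.6833, Beta 0.2420, Gamma 0.1763, Eta 0.0528, Epsilon 0.0471.
The surplus seats go to Alpha, Delta.

Alpha 3, Epsilon 10, Gamma 7, Delta 3, Beta 4, Eta 18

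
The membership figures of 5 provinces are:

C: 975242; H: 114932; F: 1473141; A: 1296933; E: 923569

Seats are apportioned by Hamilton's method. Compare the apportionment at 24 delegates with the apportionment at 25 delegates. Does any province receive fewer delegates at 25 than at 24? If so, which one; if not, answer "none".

H

At 24 seats: C 5, H 1, F 7, A 6, E 5.
At 25 seats: C 5, H 0, F 8, A 7, E 5.
H drops from 1 to 0.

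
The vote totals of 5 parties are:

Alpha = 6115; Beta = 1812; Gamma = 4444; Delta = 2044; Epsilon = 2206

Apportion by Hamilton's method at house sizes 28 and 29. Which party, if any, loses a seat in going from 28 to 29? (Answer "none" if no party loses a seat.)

At 28 seats: Alpha 10, Beta 3, Gamma 8, Delta 3, Epsilon 4.
At 29 seats: Alpha 11, Beta 3, Gamma 8, Delta 3, Epsilon 4.
No party's allocation decreased.

none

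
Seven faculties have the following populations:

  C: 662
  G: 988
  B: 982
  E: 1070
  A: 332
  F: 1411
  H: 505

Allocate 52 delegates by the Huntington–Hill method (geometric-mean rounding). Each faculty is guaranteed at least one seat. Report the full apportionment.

C=6, G=9, B=9, E=9, A=3, F=12, H=4

With divisor 114: modified quotas C 5.807, G 8.667, B 8.614, E 9.386, A 2.912, F 12.377, H 4.430.
Geometric-mean thresholds: C √(5·6)=5.477, G √(8·9)=8.485, B √(8·9)=8.485, E √(9·10)=9.487, A √(2·3)=2.449, F √(12·13)=12.490, H √(4·5)=4.472.
Each quota rounded against its threshold gives C 6, G 9, B 9, E 9, A 3, F 12, H 4 (total 52).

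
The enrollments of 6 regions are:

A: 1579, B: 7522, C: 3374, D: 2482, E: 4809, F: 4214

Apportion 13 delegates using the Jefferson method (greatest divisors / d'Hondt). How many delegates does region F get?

Standard divisor 23980/13 ≈ 1844.615; standard quotas: A 0.856, B 4.078, C 1.829, D 1.346, E 2.607, F 2.284.
Rounding down gives 0, 4, 1, 1, 2, 2 = 10 seats, so the divisor must be adjusted.
With modified divisor 1540: modified quotas A 1.025, B 4.884, C 2.191, D 1.612, E 3.123, F 2.736.
Rounding down: A 1, B 4, C 2, D 1, E 3, F 2 (total 13).
F receives 2.

2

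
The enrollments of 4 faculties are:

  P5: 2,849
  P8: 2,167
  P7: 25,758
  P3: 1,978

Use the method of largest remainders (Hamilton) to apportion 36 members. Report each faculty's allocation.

The standard divisor is 32752/36 ≈ 909.778.
Standard quotas: P5 3.1315, P8 2.3819, P7 28.3124, P3 2.1742.
Lower quotas: P5 3, P8 2, P7 28, P3 2 (sum 35, leaving 1 seat).
Remainders in descending order: P8 0.3819, P7 0.3124, P3 0.1742, P5 0.1315.
The surplus seat goes to P8.

P5 3, P8 3, P7 28, P3 2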